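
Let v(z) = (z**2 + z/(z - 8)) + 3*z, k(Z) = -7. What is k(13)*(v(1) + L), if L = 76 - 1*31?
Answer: -342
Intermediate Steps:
L = 45 (L = 76 - 31 = 45)
v(z) = z**2 + 3*z + z/(-8 + z) (v(z) = (z**2 + z/(-8 + z)) + 3*z = z**2 + 3*z + z/(-8 + z))
k(13)*(v(1) + L) = -7*(1*(-23 + 1**2 - 5*1)/(-8 + 1) + 45) = -7*(1*(-23 + 1 - 5)/(-7) + 45) = -7*(1*(-1/7)*(-27) + 45) = -7*(27/7 + 45) = -7*342/7 = -342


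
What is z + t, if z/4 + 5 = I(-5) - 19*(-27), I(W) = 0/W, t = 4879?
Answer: 6911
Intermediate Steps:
I(W) = 0
z = 2032 (z = -20 + 4*(0 - 19*(-27)) = -20 + 4*(0 + 513) = -20 + 4*513 = -20 + 2052 = 2032)
z + t = 2032 + 4879 = 6911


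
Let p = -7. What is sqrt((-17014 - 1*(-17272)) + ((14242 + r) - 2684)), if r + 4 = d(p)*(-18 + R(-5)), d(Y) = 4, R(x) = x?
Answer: 2*sqrt(2930) ≈ 108.26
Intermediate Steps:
r = -96 (r = -4 + 4*(-18 - 5) = -4 + 4*(-23) = -4 - 92 = -96)
sqrt((-17014 - 1*(-17272)) + ((14242 + r) - 2684)) = sqrt((-17014 - 1*(-17272)) + ((14242 - 96) - 2684)) = sqrt((-17014 + 17272) + (14146 - 2684)) = sqrt(258 + 11462) = sqrt(11720) = 2*sqrt(2930)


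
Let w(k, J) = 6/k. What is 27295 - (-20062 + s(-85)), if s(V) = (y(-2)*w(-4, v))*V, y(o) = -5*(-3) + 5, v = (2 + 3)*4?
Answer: 44807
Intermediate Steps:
v = 20 (v = 5*4 = 20)
y(o) = 20 (y(o) = 15 + 5 = 20)
s(V) = -30*V (s(V) = (20*(6/(-4)))*V = (20*(6*(-¼)))*V = (20*(-3/2))*V = -30*V)
27295 - (-20062 + s(-85)) = 27295 - (-20062 - 30*(-85)) = 27295 - (-20062 + 2550) = 27295 - 1*(-17512) = 27295 + 17512 = 44807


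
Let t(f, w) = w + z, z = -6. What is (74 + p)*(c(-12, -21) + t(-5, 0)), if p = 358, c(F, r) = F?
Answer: -7776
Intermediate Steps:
t(f, w) = -6 + w (t(f, w) = w - 6 = -6 + w)
(74 + p)*(c(-12, -21) + t(-5, 0)) = (74 + 358)*(-12 + (-6 + 0)) = 432*(-12 - 6) = 432*(-18) = -7776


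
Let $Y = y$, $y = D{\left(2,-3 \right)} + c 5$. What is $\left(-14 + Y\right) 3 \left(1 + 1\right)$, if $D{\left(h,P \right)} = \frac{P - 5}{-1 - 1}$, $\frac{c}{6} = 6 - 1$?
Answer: $840$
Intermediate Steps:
$c = 30$ ($c = 6 \left(6 - 1\right) = 6 \cdot 5 = 30$)
$D{\left(h,P \right)} = \frac{5}{2} - \frac{P}{2}$ ($D{\left(h,P \right)} = \frac{-5 + P}{-2} = \left(-5 + P\right) \left(- \frac{1}{2}\right) = \frac{5}{2} - \frac{P}{2}$)
$y = 154$ ($y = \left(\frac{5}{2} - - \frac{3}{2}\right) + 30 \cdot 5 = \left(\frac{5}{2} + \frac{3}{2}\right) + 150 = 4 + 150 = 154$)
$Y = 154$
$\left(-14 + Y\right) 3 \left(1 + 1\right) = \left(-14 + 154\right) 3 \left(1 + 1\right) = 140 \cdot 3 \cdot 2 = 140 \cdot 6 = 840$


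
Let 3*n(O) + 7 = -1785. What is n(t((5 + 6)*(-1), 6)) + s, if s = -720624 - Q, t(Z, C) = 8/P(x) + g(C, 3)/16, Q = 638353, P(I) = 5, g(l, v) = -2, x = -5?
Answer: -4078723/3 ≈ -1.3596e+6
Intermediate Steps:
t(Z, C) = 59/40 (t(Z, C) = 8/5 - 2/16 = 8*(⅕) - 2*1/16 = 8/5 - ⅛ = 59/40)
n(O) = -1792/3 (n(O) = -7/3 + (⅓)*(-1785) = -7/3 - 595 = -1792/3)
s = -1358977 (s = -720624 - 1*638353 = -720624 - 638353 = -1358977)
n(t((5 + 6)*(-1), 6)) + s = -1792/3 - 1358977 = -4078723/3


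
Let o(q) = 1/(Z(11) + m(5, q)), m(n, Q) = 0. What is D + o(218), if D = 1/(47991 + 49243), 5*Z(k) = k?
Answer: 486181/1069574 ≈ 0.45456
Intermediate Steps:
Z(k) = k/5
o(q) = 5/11 (o(q) = 1/((⅕)*11 + 0) = 1/(11/5 + 0) = 1/(11/5) = 5/11)
D = 1/97234 ≈ 1.0284e-5
D + o(218) = 1/97234 + 5/11 = 486181/1069574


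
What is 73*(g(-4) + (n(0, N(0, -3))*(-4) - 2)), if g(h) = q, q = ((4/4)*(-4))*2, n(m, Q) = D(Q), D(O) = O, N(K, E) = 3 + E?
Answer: -730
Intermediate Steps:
n(m, Q) = Q
q = -8 (q = ((4*(1/4))*(-4))*2 = (1*(-4))*2 = -4*2 = -8)
g(h) = -8
73*(g(-4) + (n(0, N(0, -3))*(-4) - 2)) = 73*(-8 + ((3 - 3)*(-4) - 2)) = 73*(-8 + (0*(-4) - 2)) = 73*(-8 + (0 - 2)) = 73*(-8 - 2) = 73*(-10) = -730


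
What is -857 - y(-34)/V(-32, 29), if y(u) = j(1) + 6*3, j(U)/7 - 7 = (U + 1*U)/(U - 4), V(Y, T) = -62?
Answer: -159215/186 ≈ -855.99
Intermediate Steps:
j(U) = 49 + 14*U/(-4 + U) (j(U) = 49 + 7*((U + 1*U)/(U - 4)) = 49 + 7*((U + U)/(-4 + U)) = 49 + 7*((2*U)/(-4 + U)) = 49 + 7*(2*U/(-4 + U)) = 49 + 14*U/(-4 + U))
y(u) = 187/3 (y(u) = 7*(-28 + 9*1)/(-4 + 1) + 6*3 = 7*(-28 + 9)/(-3) + 18 = 7*(-1/3)*(-19) + 18 = 133/3 + 18 = 187/3)
-857 - y(-34)/V(-32, 29) = -857 - 187/(3*(-62)) = -857 - 187*(-1)/(3*62) = -857 - 1*(-187/186) = -857 + 187/186 = -159215/186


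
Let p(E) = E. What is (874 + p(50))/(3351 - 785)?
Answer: 462/1283 ≈ 0.36009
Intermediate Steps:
(874 + p(50))/(3351 - 785) = (874 + 50)/(3351 - 785) = 924/2566 = 924*(1/2566) = 462/1283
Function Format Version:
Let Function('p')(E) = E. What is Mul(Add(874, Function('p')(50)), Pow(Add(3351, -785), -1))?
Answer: Rational(462, 1283) ≈ 0.36009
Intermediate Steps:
Mul(Add(874, Function('p')(50)), Pow(Add(3351, -785), -1)) = Mul(Add(874, 50), Pow(Add(3351, -785), -1)) = Mul(924, Pow(2566, -1)) = Mul(924, Rational(1, 2566)) = Rational(462, 1283)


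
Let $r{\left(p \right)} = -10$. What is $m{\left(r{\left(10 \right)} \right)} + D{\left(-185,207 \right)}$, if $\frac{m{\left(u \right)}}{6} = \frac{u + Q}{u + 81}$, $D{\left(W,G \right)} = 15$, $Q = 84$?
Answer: $\frac{1509}{71} \approx 21.254$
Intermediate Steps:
$m{\left(u \right)} = \frac{6 \left(84 + u\right)}{81 + u}$ ($m{\left(u \right)} = 6 \frac{u + 84}{u + 81} = 6 \frac{84 + u}{81 + u} = \frac{6 \left(84 + u\right)}{81 + u}$)
$m{\left(r{\left(10 \right)} \right)} + D{\left(-185,207 \right)} = \frac{6 \left(84 - 10\right)}{81 - 10} + 15 = 6 \cdot \frac{1}{71} \cdot 74 + 15 = \frac{444}{71} + 15 = \frac{1509}{71}$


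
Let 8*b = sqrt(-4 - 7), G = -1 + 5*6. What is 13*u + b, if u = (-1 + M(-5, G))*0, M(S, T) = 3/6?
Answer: I*sqrt(11)/8 ≈ 0.41458*I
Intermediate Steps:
G = 29 (G = -1 + 30 = 29)
M(S, T) = 1/2 (M(S, T) = 3*(1/6) = 1/2)
u = 0 (u = (-1 + 1/2)*0 = -1/2*0 = 0)
b = I*sqrt(11)/8 (b = sqrt(-4 - 7)/8 = sqrt(-11)/8 = (I*sqrt(11))/8 = I*sqrt(11)/8 ≈ 0.41458*I)
13*u + b = 13*0 + I*sqrt(11)/8 = 0 + I*sqrt(11)/8 = I*sqrt(11)/8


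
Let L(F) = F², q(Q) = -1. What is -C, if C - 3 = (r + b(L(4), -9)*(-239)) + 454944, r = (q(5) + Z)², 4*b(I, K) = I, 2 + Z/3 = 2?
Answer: -453992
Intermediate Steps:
Z = 0 (Z = -6 + 3*2 = -6 + 6 = 0)
b(I, K) = I/4
r = 1 (r = (-1 + 0)² = (-1)² = 1)
C = 453992 (C = 3 + ((1 + ((¼)*4²)*(-239)) + 454944) = 3 + ((1 + ((¼)*16)*(-239)) + 454944) = 3 + ((1 + 4*(-239)) + 454944) = 3 + ((1 - 956) + 454944) = 3 + (-955 + 454944) = 3 + 453989 = 453992)
-C = -1*453992 = -453992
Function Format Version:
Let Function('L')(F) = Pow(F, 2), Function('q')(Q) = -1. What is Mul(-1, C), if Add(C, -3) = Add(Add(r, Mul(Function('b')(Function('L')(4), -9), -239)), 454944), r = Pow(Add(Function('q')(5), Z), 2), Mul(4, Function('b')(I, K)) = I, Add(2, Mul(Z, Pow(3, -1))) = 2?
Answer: -453992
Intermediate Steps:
Z = 0 (Z = Add(-6, Mul(3, 2)) = Add(-6, 6) = 0)
Function('b')(I, K) = Mul(Rational(1, 4), I)
r = 1 (r = Pow(Add(-1, 0), 2) = Pow(-1, 2) = 1)
C = 453992 (C = Add(3, Add(Add(1, Mul(Mul(Rational(1, 4), Pow(4, 2)), -239)), 454944)) = Add(3, Add(Add(1, Mul(Mul(Rational(1, 4), 16), -239)), 454944)) = Add(3, Add(Add(1, Mul(4, -239)), 454944)) = Add(3, Add(Add(1, -956), 454944)) = Add(3, Add(-955, 454944)) = Add(3, 453989) = 453992)
Mul(-1, C) = Mul(-1, 453992) = -453992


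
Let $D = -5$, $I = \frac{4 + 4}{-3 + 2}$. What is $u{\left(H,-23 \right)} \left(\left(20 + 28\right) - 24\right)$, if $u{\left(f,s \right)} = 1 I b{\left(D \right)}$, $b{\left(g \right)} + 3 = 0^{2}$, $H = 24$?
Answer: $576$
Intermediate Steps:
$I = -8$ ($I = \frac{8}{-1} = 8 \left(-1\right) = -8$)
$b{\left(g \right)} = -3$ ($b{\left(g \right)} = -3 + 0^{2} = -3 + 0 = -3$)
$u{\left(f,s \right)} = 24$ ($u{\left(f,s \right)} = 1 \left(-8\right) \left(-3\right) = \left(-8\right) \left(-3\right) = 24$)
$u{\left(H,-23 \right)} \left(\left(20 + 28\right) - 24\right) = 24 \left(\left(20 + 28\right) - 24\right) = 24 \left(48 - 24\right) = 24 \cdot 24 = 576$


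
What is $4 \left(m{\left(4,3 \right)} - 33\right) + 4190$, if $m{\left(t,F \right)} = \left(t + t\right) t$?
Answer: $4186$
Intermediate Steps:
$m{\left(t,F \right)} = 2 t^{2}$ ($m{\left(t,F \right)} = 2 t t = 2 t^{2}$)
$4 \left(m{\left(4,3 \right)} - 33\right) + 4190 = 4 \left(2 \cdot 4^{2} - 33\right) + 4190 = 4 \left(2 \cdot 16 - 33\right) + 4190 = 4 \left(32 - 33\right) + 4190 = 4 \left(-1\right) + 4190 = -4 + 4190 = 4186$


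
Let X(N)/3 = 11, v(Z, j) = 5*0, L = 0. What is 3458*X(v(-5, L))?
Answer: 114114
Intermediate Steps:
v(Z, j) = 0
X(N) = 33 (X(N) = 3*11 = 33)
3458*X(v(-5, L)) = 3458*33 = 114114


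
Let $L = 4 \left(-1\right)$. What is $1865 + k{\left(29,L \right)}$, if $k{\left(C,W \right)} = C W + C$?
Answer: $1778$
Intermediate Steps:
$L = -4$
$k{\left(C,W \right)} = C + C W$
$1865 + k{\left(29,L \right)} = 1865 + 29 \left(1 - 4\right) = 1865 + 29 \left(-3\right) = 1865 - 87 = 1778$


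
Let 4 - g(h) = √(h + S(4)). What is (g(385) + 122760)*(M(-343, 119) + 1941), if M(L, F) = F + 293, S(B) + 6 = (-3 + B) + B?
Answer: 288863692 - 18824*√6 ≈ 2.8882e+8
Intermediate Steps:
S(B) = -9 + 2*B (S(B) = -6 + ((-3 + B) + B) = -6 + (-3 + 2*B) = -9 + 2*B)
M(L, F) = 293 + F
g(h) = 4 - √(-1 + h) (g(h) = 4 - √(h + (-9 + 2*4)) = 4 - √(h + (-9 + 8)) = 4 - √(h - 1) = 4 - √(-1 + h))
(g(385) + 122760)*(M(-343, 119) + 1941) = ((4 - √(-1 + 385)) + 122760)*((293 + 119) + 1941) = ((4 - √384) + 122760)*(412 + 1941) = ((4 - 8*√6) + 122760)*2353 = (122764 - 8*√6)*2353 = 288863692 - 18824*√6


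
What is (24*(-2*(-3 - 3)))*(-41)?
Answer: -11808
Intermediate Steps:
(24*(-2*(-3 - 3)))*(-41) = (24*(-2*(-6)))*(-41) = (24*12)*(-41) = 288*(-41) = -11808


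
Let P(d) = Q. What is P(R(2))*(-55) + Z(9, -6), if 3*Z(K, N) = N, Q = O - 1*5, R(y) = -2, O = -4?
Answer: 493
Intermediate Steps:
Q = -9 (Q = -4 - 1*5 = -4 - 5 = -9)
P(d) = -9
Z(K, N) = N/3
P(R(2))*(-55) + Z(9, -6) = -9*(-55) + (⅓)*(-6) = 495 - 2 = 493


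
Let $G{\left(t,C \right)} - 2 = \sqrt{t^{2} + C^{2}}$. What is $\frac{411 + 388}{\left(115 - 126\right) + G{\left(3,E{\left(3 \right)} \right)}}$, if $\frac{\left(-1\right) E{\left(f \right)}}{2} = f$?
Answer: $- \frac{799}{4} - \frac{799 \sqrt{5}}{12} \approx -348.63$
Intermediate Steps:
$E{\left(f \right)} = - 2 f$
$G{\left(t,C \right)} = 2 + \sqrt{C^{2} + t^{2}}$ ($G{\left(t,C \right)} = 2 + \sqrt{t^{2} + C^{2}} = 2 + \sqrt{C^{2} + t^{2}}$)
$\frac{411 + 388}{\left(115 - 126\right) + G{\left(3,E{\left(3 \right)} \right)}} = \frac{411 + 388}{\left(115 - 126\right) + \left(2 + \sqrt{\left(\left(-2\right) 3\right)^{2} + 3^{2}}\right)} = \frac{799}{\left(115 - 126\right) + \left(2 + \sqrt{\left(-6\right)^{2} + 9}\right)} = \frac{799}{-11 + \left(2 + \sqrt{36 + 9}\right)} = \frac{799}{-11 + \left(2 + \sqrt{45}\right)} = \frac{799}{-11 + \left(2 + 3 \sqrt{5}\right)} = \frac{799}{-9 + 3 \sqrt{5}}$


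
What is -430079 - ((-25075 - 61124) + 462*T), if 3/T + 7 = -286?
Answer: -100755454/293 ≈ -3.4388e+5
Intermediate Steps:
T = -3/293 (T = 3/(-7 - 286) = 3/(-293) = 3*(-1/293) = -3/293 ≈ -0.010239)
-430079 - ((-25075 - 61124) + 462*T) = -430079 - ((-25075 - 61124) + 462*(-3/293)) = -430079 - (-86199 - 1386/293) = -430079 - 1*(-25257693/293) = -430079 + 25257693/293 = -100755454/293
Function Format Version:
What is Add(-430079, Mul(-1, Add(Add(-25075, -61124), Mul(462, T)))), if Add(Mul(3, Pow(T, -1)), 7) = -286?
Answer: Rational(-100755454, 293) ≈ -3.4388e+5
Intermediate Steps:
T = Rational(-3, 293) (T = Mul(3, Pow(Add(-7, -286), -1)) = Mul(3, Pow(-293, -1)) = Mul(3, Rational(-1, 293)) = Rational(-3, 293) ≈ -0.010239)
Add(-430079, Mul(-1, Add(Add(-25075, -61124), Mul(462, T)))) = Add(-430079, Mul(-1, Add(Add(-25075, -61124), Mul(462, Rational(-3, 293))))) = Add(-430079, Mul(-1, Add(-86199, Rational(-1386, 293)))) = Add(-430079, Mul(-1, Rational(-25257693, 293))) = Add(-430079, Rational(25257693, 293)) = Rational(-100755454, 293)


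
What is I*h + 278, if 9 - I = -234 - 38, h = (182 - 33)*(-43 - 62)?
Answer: -4395967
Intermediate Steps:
h = -15645 (h = 149*(-105) = -15645)
I = 281 (I = 9 - (-234 - 38) = 9 - 1*(-272) = 9 + 272 = 281)
I*h + 278 = 281*(-15645) + 278 = -4396245 + 278 = -4395967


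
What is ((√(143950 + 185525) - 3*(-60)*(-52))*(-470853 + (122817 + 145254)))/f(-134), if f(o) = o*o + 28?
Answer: 59313735/562 - 506955*√13179/8992 ≈ 99068.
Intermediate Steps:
f(o) = 28 + o² (f(o) = o² + 28 = 28 + o²)
((√(143950 + 185525) - 3*(-60)*(-52))*(-470853 + (122817 + 145254)))/f(-134) = ((√(143950 + 185525) - 3*(-60)*(-52))*(-470853 + (122817 + 145254)))/(28 + (-134)²) = ((√329475 + 180*(-52))*(-470853 + 268071))/(28 + 17956) = ((5*√13179 - 9360)*(-202782))/17984 = ((-9360 + 5*√13179)*(-202782))*(1/17984) = (1898039520 - 1013910*√13179)*(1/17984) = 59313735/562 - 506955*√13179/8992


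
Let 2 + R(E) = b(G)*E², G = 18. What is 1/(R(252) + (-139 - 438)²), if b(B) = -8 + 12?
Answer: 1/586943 ≈ 1.7037e-6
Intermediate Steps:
b(B) = 4
R(E) = -2 + 4*E²
1/(R(252) + (-139 - 438)²) = 1/((-2 + 4*252²) + (-139 - 438)²) = 1/((-2 + 4*63504) + (-577)²) = 1/((-2 + 254016) + 332929) = 1/(254014 + 332929) = 1/586943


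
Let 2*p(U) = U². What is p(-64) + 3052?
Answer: 5100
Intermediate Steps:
p(U) = U²/2
p(-64) + 3052 = (½)*(-64)² + 3052 = (½)*4096 + 3052 = 2048 + 3052 = 5100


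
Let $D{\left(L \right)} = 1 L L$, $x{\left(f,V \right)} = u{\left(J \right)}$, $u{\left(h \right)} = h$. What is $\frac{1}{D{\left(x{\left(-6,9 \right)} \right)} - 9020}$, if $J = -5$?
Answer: $- \frac{1}{8995} \approx -0.00011117$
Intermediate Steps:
$x{\left(f,V \right)} = -5$
$D{\left(L \right)} = L^{2}$ ($D{\left(L \right)} = L L = L^{2}$)
$\frac{1}{D{\left(x{\left(-6,9 \right)} \right)} - 9020} = \frac{1}{\left(-5\right)^{2} - 9020} = \frac{1}{25 - 9020} = \frac{1}{-8995} = - \frac{1}{8995}$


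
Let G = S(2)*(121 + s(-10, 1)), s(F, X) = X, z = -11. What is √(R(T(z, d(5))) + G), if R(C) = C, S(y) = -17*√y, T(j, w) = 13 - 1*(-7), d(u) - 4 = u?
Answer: √(20 - 2074*√2) ≈ 53.973*I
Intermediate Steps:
d(u) = 4 + u
T(j, w) = 20 (T(j, w) = 13 + 7 = 20)
G = -2074*√2 (G = (-17*√2)*(121 + 1) = -17*√2*122 = -2074*√2 ≈ -2933.1)
√(R(T(z, d(5))) + G) = √(20 - 2074*√2)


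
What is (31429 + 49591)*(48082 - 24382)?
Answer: 1920174000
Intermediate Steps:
(31429 + 49591)*(48082 - 24382) = 81020*23700 = 1920174000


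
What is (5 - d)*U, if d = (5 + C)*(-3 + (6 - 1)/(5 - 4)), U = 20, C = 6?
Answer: -340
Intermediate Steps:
d = 22 (d = (5 + 6)*(-3 + (6 - 1)/(5 - 4)) = 11*(-3 + 5/1) = 11*(-3 + 5*1) = 11*(-3 + 5) = 11*2 = 22)
(5 - d)*U = (5 - 1*22)*20 = (5 - 22)*20 = -17*20 = -340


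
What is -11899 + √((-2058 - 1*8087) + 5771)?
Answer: -11899 + 27*I*√6 ≈ -11899.0 + 66.136*I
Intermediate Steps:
-11899 + √((-2058 - 1*8087) + 5771) = -11899 + √((-2058 - 8087) + 5771) = -11899 + √(-10145 + 5771) = -11899 + √(-4374) = -11899 + 27*I*√6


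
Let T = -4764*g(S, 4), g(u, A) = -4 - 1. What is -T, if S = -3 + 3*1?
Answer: -23820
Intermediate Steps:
S = 0 (S = -3 + 3 = 0)
g(u, A) = -5
T = 23820 (T = -4764*(-5) = 23820)
-T = -1*23820 = -23820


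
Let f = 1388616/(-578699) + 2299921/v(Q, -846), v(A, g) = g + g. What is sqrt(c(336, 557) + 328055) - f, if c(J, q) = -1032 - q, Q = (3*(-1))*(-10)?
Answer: 1333311521051/979158708 + 3*sqrt(36274) ≈ 1933.1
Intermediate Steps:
Q = 30 (Q = -3*(-10) = 30)
v(A, g) = 2*g
f = -1333311521051/979158708 (f = 1388616/(-578699) + 2299921/((2*(-846))) = 1388616*(-1/578699) + 2299921/(-1692) = -1388616/578699 + 2299921*(-1/1692) = -1388616/578699 - 2299921/1692 = -1333311521051/979158708 ≈ -1361.7)
sqrt(c(336, 557) + 328055) - f = sqrt((-1032 - 1*557) + 328055) - 1*(-1333311521051/979158708) = sqrt((-1032 - 557) + 328055) + 1333311521051/979158708 = sqrt(-1589 + 328055) + 1333311521051/979158708 = sqrt(326466) + 1333311521051/979158708 = 3*sqrt(36274) + 1333311521051/979158708 = 1333311521051/979158708 + 3*sqrt(36274)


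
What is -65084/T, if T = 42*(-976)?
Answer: 16271/10248 ≈ 1.5877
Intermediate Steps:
T = -40992
-65084/T = -65084/(-40992) = -65084*(-1/40992) = 16271/10248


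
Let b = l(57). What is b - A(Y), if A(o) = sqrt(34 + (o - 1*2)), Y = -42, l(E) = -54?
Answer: -54 - I*sqrt(10) ≈ -54.0 - 3.1623*I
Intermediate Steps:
b = -54
A(o) = sqrt(32 + o) (A(o) = sqrt(34 + (o - 2)) = sqrt(34 + (-2 + o)) = sqrt(32 + o))
b - A(Y) = -54 - sqrt(32 - 42) = -54 - sqrt(-10) = -54 - I*sqrt(10)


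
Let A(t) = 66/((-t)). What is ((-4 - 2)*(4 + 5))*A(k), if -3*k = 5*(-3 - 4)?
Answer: 10692/35 ≈ 305.49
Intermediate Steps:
k = 35/3 (k = -5*(-3 - 4)/3 = -5*(-7)/3 = -⅓*(-35) = 35/3 ≈ 11.667)
A(t) = -66/t (A(t) = 66*(-1/t) = -66/t)
((-4 - 2)*(4 + 5))*A(k) = ((-4 - 2)*(4 + 5))*(-66/35/3) = (-6*9)*(-66*3/35) = -54*(-198/35) = 10692/35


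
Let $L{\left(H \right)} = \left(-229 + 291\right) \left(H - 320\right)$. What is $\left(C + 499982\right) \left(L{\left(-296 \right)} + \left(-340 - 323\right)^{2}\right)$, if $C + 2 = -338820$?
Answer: $64685917320$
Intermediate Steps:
$L{\left(H \right)} = -19840 + 62 H$ ($L{\left(H \right)} = 62 \left(-320 + H\right) = -19840 + 62 H$)
$C = -338822$ ($C = -2 - 338820 = -338822$)
$\left(C + 499982\right) \left(L{\left(-296 \right)} + \left(-340 - 323\right)^{2}\right) = \left(-338822 + 499982\right) \left(\left(-19840 + 62 \left(-296\right)\right) + \left(-340 - 323\right)^{2}\right) = 161160 \left(\left(-19840 - 18352\right) + \left(-663\right)^{2}\right) = 161160 \left(-38192 + 439569\right) = 161160 \cdot 401377 = 64685917320$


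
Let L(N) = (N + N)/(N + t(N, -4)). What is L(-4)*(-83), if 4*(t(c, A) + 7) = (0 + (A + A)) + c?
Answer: -332/7 ≈ -47.429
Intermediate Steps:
t(c, A) = -7 + A/2 + c/4 (t(c, A) = -7 + ((0 + (A + A)) + c)/4 = -7 + ((0 + 2*A) + c)/4 = -7 + (2*A + c)/4 = -7 + (c + 2*A)/4 = -7 + (A/2 + c/4) = -7 + A/2 + c/4)
L(N) = 2*N/(-9 + 5*N/4) (L(N) = (N + N)/(N + (-7 + (½)*(-4) + N/4)) = (2*N)/(N + (-7 - 2 + N/4)) = (2*N)/(N + (-9 + N/4)) = (2*N)/(-9 + 5*N/4) = 2*N/(-9 + 5*N/4))
L(-4)*(-83) = (8*(-4)/(-36 + 5*(-4)))*(-83) = (8*(-4)/(-36 - 20))*(-83) = (8*(-4)/(-56))*(-83) = (8*(-4)*(-1/56))*(-83) = (4/7)*(-83) = -332/7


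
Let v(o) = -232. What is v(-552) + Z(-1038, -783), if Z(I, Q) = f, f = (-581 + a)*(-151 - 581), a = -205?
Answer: 575120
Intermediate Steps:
f = 575352 (f = (-581 - 205)*(-151 - 581) = -786*(-732) = 575352)
Z(I, Q) = 575352
v(-552) + Z(-1038, -783) = -232 + 575352 = 575120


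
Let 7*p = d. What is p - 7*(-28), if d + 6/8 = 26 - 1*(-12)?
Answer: 5637/28 ≈ 201.32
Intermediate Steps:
d = 149/4 (d = -¾ + (26 - 1*(-12)) = -¾ + (26 + 12) = -¾ + 38 = 149/4 ≈ 37.250)
p = 149/28 (p = (⅐)*(149/4) = 149/28 ≈ 5.3214)
p - 7*(-28) = 149/28 - 7*(-28) = 149/28 + 196 = 5637/28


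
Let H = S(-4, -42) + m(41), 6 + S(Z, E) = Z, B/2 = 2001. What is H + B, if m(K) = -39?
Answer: 3953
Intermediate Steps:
B = 4002 (B = 2*2001 = 4002)
S(Z, E) = -6 + Z
H = -49 (H = (-6 - 4) - 39 = -10 - 39 = -49)
H + B = -49 + 4002 = 3953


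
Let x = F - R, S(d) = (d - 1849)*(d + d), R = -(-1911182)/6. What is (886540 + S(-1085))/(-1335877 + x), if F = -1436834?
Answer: -5439990/2318431 ≈ -2.3464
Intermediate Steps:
R = 955591/3 (R = -(-1911182)/6 = -273026*(-7/6) = 955591/3 ≈ 3.1853e+5)
S(d) = 2*d*(-1849 + d) (S(d) = (-1849 + d)*(2*d) = 2*d*(-1849 + d))
x = -5266093/3 (x = -1436834 - 1*955591/3 = -1436834 - 955591/3 = -5266093/3 ≈ -1.7554e+6)
(886540 + S(-1085))/(-1335877 + x) = (886540 + 2*(-1085)*(-1849 - 1085))/(-1335877 - 5266093/3) = (886540 + 2*(-1085)*(-2934))/(-9273724/3) = (886540 + 6366780)*(-3/9273724) = 7253320*(-3/9273724) = -5439990/2318431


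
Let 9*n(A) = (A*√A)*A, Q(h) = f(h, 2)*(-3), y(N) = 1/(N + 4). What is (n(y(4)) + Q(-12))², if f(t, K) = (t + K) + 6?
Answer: (27648 + √2)²/5308416 ≈ 144.01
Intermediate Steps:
f(t, K) = 6 + K + t (f(t, K) = (K + t) + 6 = 6 + K + t)
y(N) = 1/(4 + N)
Q(h) = -24 - 3*h (Q(h) = (6 + 2 + h)*(-3) = (8 + h)*(-3) = -24 - 3*h)
n(A) = A^(5/2)/9 (n(A) = ((A*√A)*A)/9 = (A^(3/2)*A)/9 = A^(5/2)/9)
(n(y(4)) + Q(-12))² = ((1/(4 + 4))^(5/2)/9 + (-24 - 3*(-12)))² = ((1/8)^(5/2)/9 + (-24 + 36))² = ((⅛)^(5/2)/9 + 12)² = ((√2/256)/9 + 12)² = (√2/2304 + 12)² = (12 + √2/2304)²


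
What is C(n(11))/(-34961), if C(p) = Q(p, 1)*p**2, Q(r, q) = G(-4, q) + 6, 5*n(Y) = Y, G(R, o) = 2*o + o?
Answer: -1089/874025 ≈ -0.0012460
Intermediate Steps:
G(R, o) = 3*o
n(Y) = Y/5
Q(r, q) = 6 + 3*q (Q(r, q) = 3*q + 6 = 6 + 3*q)
C(p) = 9*p**2 (C(p) = (6 + 3*1)*p**2 = (6 + 3)*p**2 = 9*p**2)
C(n(11))/(-34961) = (9*((1/5)*11)**2)/(-34961) = (9*(11/5)**2)*(-1/34961) = (9*(121/25))*(-1/34961) = (1089/25)*(-1/34961) = -1089/874025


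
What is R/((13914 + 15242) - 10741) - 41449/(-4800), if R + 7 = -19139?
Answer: 134276507/17678400 ≈ 7.5955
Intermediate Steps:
R = -19146 (R = -7 - 19139 = -19146)
R/((13914 + 15242) - 10741) - 41449/(-4800) = -19146/((13914 + 15242) - 10741) - 41449/(-4800) = -19146/(29156 - 10741) - 41449*(-1/4800) = -19146/18415 + 41449/4800 = 134276507/17678400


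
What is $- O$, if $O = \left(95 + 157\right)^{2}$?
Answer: $-63504$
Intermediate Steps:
$O = 63504$ ($O = 252^{2} = 63504$)
$- O = \left(-1\right) 63504 = -63504$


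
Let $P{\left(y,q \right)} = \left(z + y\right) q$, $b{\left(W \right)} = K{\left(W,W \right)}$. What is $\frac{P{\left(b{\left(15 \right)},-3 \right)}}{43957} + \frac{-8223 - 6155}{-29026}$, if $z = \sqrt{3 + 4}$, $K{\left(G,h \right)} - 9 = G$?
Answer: $\frac{314961937}{637947941} - \frac{3 \sqrt{7}}{43957} \approx 0.49353$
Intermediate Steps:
$K{\left(G,h \right)} = 9 + G$
$b{\left(W \right)} = 9 + W$
$z = \sqrt{7} \approx 2.6458$
$P{\left(y,q \right)} = q \left(y + \sqrt{7}\right)$ ($P{\left(y,q \right)} = \left(\sqrt{7} + y\right) q = \left(y + \sqrt{7}\right) q = q \left(y + \sqrt{7}\right)$)
$\frac{P{\left(b{\left(15 \right)},-3 \right)}}{43957} + \frac{-8223 - 6155}{-29026} = \frac{\left(-3\right) \left(\left(9 + 15\right) + \sqrt{7}\right)}{43957} + \frac{-8223 - 6155}{-29026} = - 3 \left(24 + \sqrt{7}\right) \frac{1}{43957} + \left(-8223 - 6155\right) \left(- \frac{1}{29026}\right) = \left(-72 - 3 \sqrt{7}\right) \frac{1}{43957} - - \frac{7189}{14513} = \left(- \frac{72}{43957} - \frac{3 \sqrt{7}}{43957}\right) + \frac{7189}{14513} = \frac{314961937}{637947941} - \frac{3 \sqrt{7}}{43957}$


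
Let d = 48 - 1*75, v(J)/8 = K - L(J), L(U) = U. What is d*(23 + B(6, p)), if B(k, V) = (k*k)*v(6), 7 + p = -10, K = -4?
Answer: 77139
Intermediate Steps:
v(J) = -32 - 8*J (v(J) = 8*(-4 - J) = -32 - 8*J)
d = -27 (d = 48 - 75 = -27)
p = -17 (p = -7 - 10 = -17)
B(k, V) = -80*k**2 (B(k, V) = (k*k)*(-32 - 8*6) = k**2*(-32 - 48) = k**2*(-80) = -80*k**2)
d*(23 + B(6, p)) = -27*(23 - 80*6**2) = -27*(23 - 80*36) = -27*(23 - 2880) = -27*(-2857) = 77139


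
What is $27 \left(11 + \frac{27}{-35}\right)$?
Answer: $\frac{9666}{35} \approx 276.17$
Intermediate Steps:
$27 \left(11 + \frac{27}{-35}\right) = 27 \left(11 + 27 \left(- \frac{1}{35}\right)\right) = 27 \left(11 - \frac{27}{35}\right) = 27 \cdot \frac{358}{35} = \frac{9666}{35}$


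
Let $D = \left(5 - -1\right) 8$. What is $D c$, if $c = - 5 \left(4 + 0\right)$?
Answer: $-960$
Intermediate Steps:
$c = -20$ ($c = \left(-5\right) 4 = -20$)
$D = 48$ ($D = \left(5 + \left(-1 + 2\right)\right) 8 = \left(5 + 1\right) 8 = 6 \cdot 8 = 48$)
$D c = 48 \left(-20\right) = -960$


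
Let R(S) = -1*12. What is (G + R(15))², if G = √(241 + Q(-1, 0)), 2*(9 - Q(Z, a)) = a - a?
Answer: 394 - 120*√10 ≈ 14.527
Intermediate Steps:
Q(Z, a) = 9 (Q(Z, a) = 9 - (a - a)/2 = 9 - ½*0 = 9 + 0 = 9)
R(S) = -12
G = 5*√10 (G = √(241 + 9) = √250 = 5*√10 ≈ 15.811)
(G + R(15))² = (5*√10 - 12)² = (-12 + 5*√10)²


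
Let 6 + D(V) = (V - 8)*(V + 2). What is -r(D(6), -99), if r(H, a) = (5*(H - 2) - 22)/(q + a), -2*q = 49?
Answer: -284/247 ≈ -1.1498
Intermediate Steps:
q = -49/2 (q = -½*49 = -49/2 ≈ -24.500)
D(V) = -6 + (-8 + V)*(2 + V) (D(V) = -6 + (V - 8)*(V + 2) = -6 + (-8 + V)*(2 + V))
r(H, a) = (-32 + 5*H)/(-49/2 + a) (r(H, a) = (5*(H - 2) - 22)/(-49/2 + a) = (5*(-2 + H) - 22)/(-49/2 + a) = ((-10 + 5*H) - 22)/(-49/2 + a) = (-32 + 5*H)/(-49/2 + a))
-r(D(6), -99) = -2*(-32 + 5*(-22 + 6² - 6*6))/(-49 + 2*(-99)) = -2*(-32 + 5*(-22 + 36 - 36))/(-49 - 198) = -2*(-32 + 5*(-22))/(-247) = -2*(-1)*(-32 - 110)/247 = -2*(-1)*(-142)/247 = -1*284/247 = -284/247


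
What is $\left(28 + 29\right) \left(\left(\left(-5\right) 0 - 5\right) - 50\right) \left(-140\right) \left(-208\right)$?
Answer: $-91291200$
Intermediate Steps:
$\left(28 + 29\right) \left(\left(\left(-5\right) 0 - 5\right) - 50\right) \left(-140\right) \left(-208\right) = 57 \left(\left(0 - 5\right) - 50\right) \left(-140\right) \left(-208\right) = 57 \left(-5 - 50\right) \left(-140\right) \left(-208\right) = 57 \left(-55\right) \left(-140\right) \left(-208\right) = \left(-3135\right) \left(-140\right) \left(-208\right) = 438900 \left(-208\right) = -91291200$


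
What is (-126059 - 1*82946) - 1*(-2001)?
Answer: -207004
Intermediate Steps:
(-126059 - 1*82946) - 1*(-2001) = (-126059 - 82946) + 2001 = -209005 + 2001 = -207004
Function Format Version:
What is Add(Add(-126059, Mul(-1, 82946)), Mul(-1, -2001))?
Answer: -207004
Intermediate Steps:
Add(Add(-126059, Mul(-1, 82946)), Mul(-1, -2001)) = Add(Add(-126059, -82946), 2001) = Add(-209005, 2001) = -207004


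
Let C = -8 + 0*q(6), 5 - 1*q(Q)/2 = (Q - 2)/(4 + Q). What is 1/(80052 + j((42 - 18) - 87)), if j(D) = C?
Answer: 1/80044 ≈ 1.2493e-5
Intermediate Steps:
q(Q) = 10 - 2*(-2 + Q)/(4 + Q) (q(Q) = 10 - 2*(Q - 2)/(4 + Q) = 10 - 2*(-2 + Q)/(4 + Q))
C = -8 (C = -8 + 0*(4*(11 + 2*6)/(4 + 6)) = -8 + 0*(4*(11 + 12)/10) = -8 + 0*(4*(1/10)*23) = -8 + 0*(46/5) = -8 + 0 = -8)
j(D) = -8
1/(80052 + j((42 - 18) - 87)) = 1/(80052 - 8) = 1/80044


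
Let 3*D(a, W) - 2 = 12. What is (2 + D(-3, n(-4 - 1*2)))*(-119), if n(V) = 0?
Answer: -2380/3 ≈ -793.33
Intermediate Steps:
D(a, W) = 14/3 (D(a, W) = 2/3 + (1/3)*12 = 2/3 + 4 = 14/3)
(2 + D(-3, n(-4 - 1*2)))*(-119) = (2 + 14/3)*(-119) = (20/3)*(-119) = -2380/3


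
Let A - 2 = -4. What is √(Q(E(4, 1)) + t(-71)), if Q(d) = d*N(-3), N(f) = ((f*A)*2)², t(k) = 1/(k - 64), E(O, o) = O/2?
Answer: √583185/45 ≈ 16.970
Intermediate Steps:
A = -2 (A = 2 - 4 = -2)
E(O, o) = O/2 (E(O, o) = O*(½) = O/2)
t(k) = 1/(-64 + k)
N(f) = 16*f² (N(f) = ((f*(-2))*2)² = (-2*f*2)² = (-4*f)² = 16*f²)
Q(d) = 144*d (Q(d) = d*(16*(-3)²) = d*(16*9) = d*144 = 144*d)
√(Q(E(4, 1)) + t(-71)) = √(144*((½)*4) + 1/(-64 - 71)) = √(144*2 + 1/(-135)) = √(288 - 1/135) = √(38879/135) = √583185/45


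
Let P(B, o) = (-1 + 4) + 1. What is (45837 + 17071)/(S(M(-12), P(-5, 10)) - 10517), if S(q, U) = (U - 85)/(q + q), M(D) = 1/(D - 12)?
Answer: -62908/9545 ≈ -6.5907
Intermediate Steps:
M(D) = 1/(-12 + D)
P(B, o) = 4 (P(B, o) = 3 + 1 = 4)
S(q, U) = (-85 + U)/(2*q) (S(q, U) = (-85 + U)/((2*q)) = (-85 + U)*(1/(2*q)) = (-85 + U)/(2*q))
(45837 + 17071)/(S(M(-12), P(-5, 10)) - 10517) = (45837 + 17071)/((-85 + 4)/(2*(1/(-12 - 12))) - 10517) = 62908/((½)*(-81)/1/(-24) - 10517) = 62908/((½)*(-81)/(-1/24) - 10517) = 62908/((½)*(-24)*(-81) - 10517) = 62908/(972 - 10517) = 62908/(-9545) = 62908*(-1/9545) = -62908/9545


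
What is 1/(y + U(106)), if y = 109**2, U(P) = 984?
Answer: 1/12865 ≈ 7.7730e-5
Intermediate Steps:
y = 11881
1/(y + U(106)) = 1/(11881 + 984) = 1/12865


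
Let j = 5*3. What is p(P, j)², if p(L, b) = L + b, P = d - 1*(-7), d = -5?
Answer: 289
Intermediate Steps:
j = 15
P = 2 (P = -5 - 1*(-7) = -5 + 7 = 2)
p(P, j)² = (2 + 15)² = 17² = 289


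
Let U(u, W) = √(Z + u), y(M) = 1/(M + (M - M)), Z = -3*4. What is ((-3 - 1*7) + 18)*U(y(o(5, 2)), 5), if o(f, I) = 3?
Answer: 8*I*√105/3 ≈ 27.325*I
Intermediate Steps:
Z = -12
y(M) = 1/M (y(M) = 1/(M + 0) = 1/M)
U(u, W) = √(-12 + u)
((-3 - 1*7) + 18)*U(y(o(5, 2)), 5) = ((-3 - 1*7) + 18)*√(-12 + 1/3) = ((-3 - 7) + 18)*√(-12 + ⅓) = (-10 + 18)*√(-35/3) = 8*(I*√105/3) = 8*I*√105/3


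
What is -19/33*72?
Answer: -456/11 ≈ -41.455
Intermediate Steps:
-19/33*72 = -456/11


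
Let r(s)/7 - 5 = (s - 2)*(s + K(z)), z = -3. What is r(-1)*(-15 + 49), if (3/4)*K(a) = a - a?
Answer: 1904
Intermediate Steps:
K(a) = 0 (K(a) = 4*(a - a)/3 = (4/3)*0 = 0)
r(s) = 35 + 7*s*(-2 + s) (r(s) = 35 + 7*((s - 2)*(s + 0)) = 35 + 7*((-2 + s)*s) = 35 + 7*(s*(-2 + s)) = 35 + 7*s*(-2 + s))
r(-1)*(-15 + 49) = (35 - 14*(-1) + 7*(-1)**2)*(-15 + 49) = (35 + 14 + 7*1)*34 = (35 + 14 + 7)*34 = 56*34 = 1904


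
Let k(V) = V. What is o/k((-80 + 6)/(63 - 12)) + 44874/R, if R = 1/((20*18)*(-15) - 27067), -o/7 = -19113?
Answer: -107819211033/74 ≈ -1.4570e+9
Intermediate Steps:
o = 133791 (o = -7*(-19113) = 133791)
R = -1/32467 (R = 1/(360*(-15) - 27067) = 1/(-5400 - 27067) = 1/(-32467) = -1/32467 ≈ -3.0801e-5)
o/k((-80 + 6)/(63 - 12)) + 44874/R = 133791/(((-80 + 6)/(63 - 12))) + 44874/(-1/32467) = 133791/((-74/51)) + 44874*(-32467) = 133791/((-74*1/51)) - 1456924158 = 133791/(-74/51) - 1456924158 = 133791*(-51/74) - 1456924158 = -6823341/74 - 1456924158 = -107819211033/74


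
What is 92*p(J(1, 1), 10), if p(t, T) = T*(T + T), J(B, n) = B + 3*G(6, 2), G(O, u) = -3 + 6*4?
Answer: 18400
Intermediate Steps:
G(O, u) = 21 (G(O, u) = -3 + 24 = 21)
J(B, n) = 63 + B (J(B, n) = B + 3*21 = B + 63 = 63 + B)
p(t, T) = 2*T**2 (p(t, T) = T*(2*T) = 2*T**2)
92*p(J(1, 1), 10) = 92*(2*10**2) = 92*(2*100) = 92*200 = 18400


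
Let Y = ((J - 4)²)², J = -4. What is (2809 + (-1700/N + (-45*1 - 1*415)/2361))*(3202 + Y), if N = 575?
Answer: 1111967060702/54303 ≈ 2.0477e+7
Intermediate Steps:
Y = 4096 (Y = ((-4 - 4)²)² = ((-8)²)² = 64² = 4096)
(2809 + (-1700/N + (-45*1 - 1*415)/2361))*(3202 + Y) = (2809 + (-1700/575 + (-45*1 - 1*415)/2361))*(3202 + 4096) = (2809 + (-1700*1/575 + (-45 - 415)*(1/2361)))*7298 = (2809 + (-68/23 - 460*1/2361))*7298 = (2809 + (-68/23 - 460/2361))*7298 = (2809 - 171128/54303)*7298 = (152365999/54303)*7298 = 1111967060702/54303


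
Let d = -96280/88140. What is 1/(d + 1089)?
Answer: 4407/4794409 ≈ 0.00091920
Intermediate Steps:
d = -4814/4407 (d = -96280*1/88140 = -4814/4407 ≈ -1.0924)
1/(d + 1089) = 1/(-4814/4407 + 1089) = 1/(4794409/4407) = 4407/4794409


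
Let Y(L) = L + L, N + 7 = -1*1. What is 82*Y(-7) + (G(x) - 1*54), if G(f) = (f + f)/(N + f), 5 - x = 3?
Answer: -3608/3 ≈ -1202.7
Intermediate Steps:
x = 2 (x = 5 - 1*3 = 5 - 3 = 2)
N = -8 (N = -7 - 1*1 = -7 - 1 = -8)
Y(L) = 2*L
G(f) = 2*f/(-8 + f) (G(f) = (f + f)/(-8 + f) = (2*f)/(-8 + f) = 2*f/(-8 + f))
82*Y(-7) + (G(x) - 1*54) = 82*(2*(-7)) + (2*2/(-8 + 2) - 1*54) = 82*(-14) + (2*2/(-6) - 54) = -1148 + (2*2*(-1/6) - 54) = -1148 + (-2/3 - 54) = -1148 - 164/3 = -3608/3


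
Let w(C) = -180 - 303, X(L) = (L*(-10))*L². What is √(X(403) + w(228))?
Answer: I*√654508753 ≈ 25583.0*I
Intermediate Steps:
X(L) = -10*L³ (X(L) = (-10*L)*L² = -10*L³)
w(C) = -483
√(X(403) + w(228)) = √(-10*403³ - 483) = √(-10*65450827 - 483) = √(-654508270 - 483) = √(-654508753) = I*√654508753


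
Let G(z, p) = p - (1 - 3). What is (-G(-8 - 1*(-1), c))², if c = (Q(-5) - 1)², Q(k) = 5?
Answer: 324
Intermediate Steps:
c = 16 (c = (5 - 1)² = 4² = 16)
G(z, p) = 2 + p (G(z, p) = p - 1*(-2) = p + 2 = 2 + p)
(-G(-8 - 1*(-1), c))² = (-(2 + 16))² = (-1*18)² = (-18)² = 324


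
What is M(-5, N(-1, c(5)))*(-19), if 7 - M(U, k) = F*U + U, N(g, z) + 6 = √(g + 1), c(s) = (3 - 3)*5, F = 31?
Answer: -3173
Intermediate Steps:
c(s) = 0 (c(s) = 0*5 = 0)
N(g, z) = -6 + √(1 + g) (N(g, z) = -6 + √(g + 1) = -6 + √(1 + g))
M(U, k) = 7 - 32*U (M(U, k) = 7 - (31*U + U) = 7 - 32*U)
M(-5, N(-1, c(5)))*(-19) = (7 - 32*(-5))*(-19) = (7 + 160)*(-19) = 167*(-19) = -3173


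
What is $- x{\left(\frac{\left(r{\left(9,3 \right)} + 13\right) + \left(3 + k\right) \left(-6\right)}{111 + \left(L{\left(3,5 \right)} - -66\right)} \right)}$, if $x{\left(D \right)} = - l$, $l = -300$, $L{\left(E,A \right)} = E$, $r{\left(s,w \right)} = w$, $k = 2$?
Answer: $-300$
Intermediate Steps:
$x{\left(D \right)} = 300$ ($x{\left(D \right)} = \left(-1\right) \left(-300\right) = 300$)
$- x{\left(\frac{\left(r{\left(9,3 \right)} + 13\right) + \left(3 + k\right) \left(-6\right)}{111 + \left(L{\left(3,5 \right)} - -66\right)} \right)} = \left(-1\right) 300 = -300$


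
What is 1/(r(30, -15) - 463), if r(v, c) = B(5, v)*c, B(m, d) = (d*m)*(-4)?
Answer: 1/8537 ≈ 0.00011714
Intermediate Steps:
B(m, d) = -4*d*m
r(v, c) = -20*c*v (r(v, c) = (-4*v*5)*c = (-20*v)*c = -20*c*v)
1/(r(30, -15) - 463) = 1/(-20*(-15)*30 - 463) = 1/(9000 - 463) = 1/8537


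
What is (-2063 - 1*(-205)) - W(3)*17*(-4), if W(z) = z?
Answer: -1654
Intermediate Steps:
(-2063 - 1*(-205)) - W(3)*17*(-4) = (-2063 - 1*(-205)) - 3*17*(-4) = (-2063 + 205) - 51*(-4) = -1858 - 1*(-204) = -1858 + 204 = -1654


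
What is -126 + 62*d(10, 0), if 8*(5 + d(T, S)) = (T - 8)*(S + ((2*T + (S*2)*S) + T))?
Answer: 29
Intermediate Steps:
d(T, S) = -5 + (-8 + T)*(S + 2*S² + 3*T)/8 (d(T, S) = -5 + ((T - 8)*(S + ((2*T + (S*2)*S) + T)))/8 = -5 + ((-8 + T)*(S + ((2*T + (2*S)*S) + T)))/8 = -5 + ((-8 + T)*(S + ((2*T + 2*S²) + T)))/8 = -5 + ((-8 + T)*(S + (2*S² + 3*T)))/8 = -5 + ((-8 + T)*(S + 2*S² + 3*T))/8 = -5 + (-8 + T)*(S + 2*S² + 3*T)/8)
-126 + 62*d(10, 0) = -126 + 62*(-5 - 1*0 - 3*10 - 2*0² + (3/8)*10² + (¼)*10*0² + (⅛)*0*10) = -126 + 62*(-5 + 0 - 30 - 2*0 + (3/8)*100 + (¼)*10*0 + 0) = -126 + 62*(-5 + 0 - 30 + 0 + 75/2 + 0 + 0) = -126 + 62*(5/2) = -126 + 155 = 29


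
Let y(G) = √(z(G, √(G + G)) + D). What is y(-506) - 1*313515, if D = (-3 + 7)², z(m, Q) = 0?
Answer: -313511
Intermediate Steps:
D = 16 (D = 4² = 16)
y(G) = 4 (y(G) = √(0 + 16) = √16 = 4)
y(-506) - 1*313515 = 4 - 1*313515 = 4 - 313515 = -313511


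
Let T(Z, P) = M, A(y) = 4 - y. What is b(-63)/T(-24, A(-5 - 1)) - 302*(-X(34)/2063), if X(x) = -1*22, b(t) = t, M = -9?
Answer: 7797/2063 ≈ 3.7794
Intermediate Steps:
T(Z, P) = -9
X(x) = -22
b(-63)/T(-24, A(-5 - 1)) - 302*(-X(34)/2063) = -63/(-9) - 302/((-2063/(-22))) = -63*(-⅑) - 302/((-2063*(-1/22))) = 7 - 302/2063/22 = 7 - 302*22/2063 = 7 - 6644/2063 = 7797/2063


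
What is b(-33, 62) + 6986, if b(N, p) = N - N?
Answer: 6986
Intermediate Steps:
b(N, p) = 0
b(-33, 62) + 6986 = 0 + 6986 = 6986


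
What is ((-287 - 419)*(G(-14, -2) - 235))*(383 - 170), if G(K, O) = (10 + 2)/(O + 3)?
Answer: 33534294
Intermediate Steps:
G(K, O) = 12/(3 + O)
((-287 - 419)*(G(-14, -2) - 235))*(383 - 170) = ((-287 - 419)*(12/(3 - 2) - 235))*(383 - 170) = -706*(12/1 - 235)*213 = -706*(12*1 - 235)*213 = -706*(12 - 235)*213 = -706*(-223)*213 = 157438*213 = 33534294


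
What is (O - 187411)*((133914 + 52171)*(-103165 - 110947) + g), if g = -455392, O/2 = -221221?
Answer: 25095539761983936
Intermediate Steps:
O = -442442 (O = 2*(-221221) = -442442)
(O - 187411)*((133914 + 52171)*(-103165 - 110947) + g) = (-442442 - 187411)*((133914 + 52171)*(-103165 - 110947) - 455392) = -629853*(186085*(-214112) - 455392) = -629853*(-39843031520 - 455392) = -629853*(-39843486912) = 25095539761983936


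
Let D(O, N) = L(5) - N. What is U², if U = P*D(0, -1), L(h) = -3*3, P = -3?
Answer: 576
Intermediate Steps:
L(h) = -9
D(O, N) = -9 - N
U = 24 (U = -3*(-9 - 1*(-1)) = -3*(-9 + 1) = -3*(-8) = 24)
U² = 24² = 576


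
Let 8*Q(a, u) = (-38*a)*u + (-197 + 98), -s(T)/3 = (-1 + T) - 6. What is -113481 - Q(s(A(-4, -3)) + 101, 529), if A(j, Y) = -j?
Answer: 1303471/8 ≈ 1.6293e+5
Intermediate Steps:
s(T) = 21 - 3*T (s(T) = -3*((-1 + T) - 6) = -3*(-7 + T) = 21 - 3*T)
Q(a, u) = -99/8 - 19*a*u/4 (Q(a, u) = ((-38*a)*u + (-197 + 98))/8 = (-38*a*u - 99)/8 = (-99 - 38*a*u)/8 = -99/8 - 19*a*u/4)
-113481 - Q(s(A(-4, -3)) + 101, 529) = -113481 - (-99/8 - 19/4*((21 - (-3)*(-4)) + 101)*529) = -113481 - (-99/8 - 19/4*((21 - 3*4) + 101)*529) = -113481 - (-99/8 - 19/4*((21 - 12) + 101)*529) = -113481 - (-99/8 - 19/4*(9 + 101)*529) = -113481 - (-99/8 - 19/4*110*529) = -113481 - (-99/8 - 552805/2) = -113481 - 1*(-2211319/8) = -113481 + 2211319/8 = 1303471/8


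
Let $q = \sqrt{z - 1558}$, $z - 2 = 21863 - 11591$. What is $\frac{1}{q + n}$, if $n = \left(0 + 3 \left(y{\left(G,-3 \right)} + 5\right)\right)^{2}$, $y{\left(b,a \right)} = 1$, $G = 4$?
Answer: $\frac{81}{24065} - \frac{\sqrt{2179}}{48130} \approx 0.002396$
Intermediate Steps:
$z = 10274$ ($z = 2 + \left(21863 - 11591\right) = 2 + 10272 = 10274$)
$q = 2 \sqrt{2179}$ ($q = \sqrt{10274 - 1558} = \sqrt{8716} = 2 \sqrt{2179} \approx 93.359$)
$n = 324$ ($n = \left(0 + 3 \left(1 + 5\right)\right)^{2} = \left(0 + 3 \cdot 6\right)^{2} = \left(0 + 18\right)^{2} = 18^{2} = 324$)
$\frac{1}{q + n} = \frac{1}{2 \sqrt{2179} + 324} = \frac{1}{324 + 2 \sqrt{2179}}$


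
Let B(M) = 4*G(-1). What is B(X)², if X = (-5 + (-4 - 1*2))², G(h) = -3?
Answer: 144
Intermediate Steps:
X = 121 (X = (-5 + (-4 - 2))² = (-5 - 6)² = (-11)² = 121)
B(M) = -12 (B(M) = 4*(-3) = -12)
B(X)² = (-12)² = 144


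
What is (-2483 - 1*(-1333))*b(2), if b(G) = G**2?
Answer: -4600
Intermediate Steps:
(-2483 - 1*(-1333))*b(2) = (-2483 - 1*(-1333))*2**2 = (-2483 + 1333)*4 = -1150*4 = -4600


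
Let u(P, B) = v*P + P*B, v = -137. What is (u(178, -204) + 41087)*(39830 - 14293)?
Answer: -500806107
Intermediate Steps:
u(P, B) = -137*P + B*P (u(P, B) = -137*P + P*B = -137*P + B*P)
(u(178, -204) + 41087)*(39830 - 14293) = (178*(-137 - 204) + 41087)*(39830 - 14293) = (178*(-341) + 41087)*25537 = (-60698 + 41087)*25537 = -19611*25537 = -500806107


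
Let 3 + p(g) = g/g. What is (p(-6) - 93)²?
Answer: 9025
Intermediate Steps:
p(g) = -2 (p(g) = -3 + g/g = -3 + 1 = -2)
(p(-6) - 93)² = (-2 - 93)² = (-95)² = 9025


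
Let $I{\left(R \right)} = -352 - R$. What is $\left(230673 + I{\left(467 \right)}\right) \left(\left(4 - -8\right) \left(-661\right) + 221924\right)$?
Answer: $49186917168$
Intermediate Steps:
$\left(230673 + I{\left(467 \right)}\right) \left(\left(4 - -8\right) \left(-661\right) + 221924\right) = \left(230673 - 819\right) \left(\left(4 - -8\right) \left(-661\right) + 221924\right) = \left(230673 - 819\right) \left(\left(4 + 8\right) \left(-661\right) + 221924\right) = \left(230673 - 819\right) \left(12 \left(-661\right) + 221924\right) = 229854 \left(-7932 + 221924\right) = 229854 \cdot 213992 = 49186917168$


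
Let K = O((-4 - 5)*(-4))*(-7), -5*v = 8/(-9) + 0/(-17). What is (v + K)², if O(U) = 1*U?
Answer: 128414224/2025 ≈ 63414.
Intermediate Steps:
v = 8/45 (v = -(8/(-9) + 0/(-17))/5 = -(8*(-⅑) + 0*(-1/17))/5 = -(-8/9 + 0)/5 = -⅕*(-8/9) = 8/45 ≈ 0.17778)
O(U) = U
K = -252 (K = ((-4 - 5)*(-4))*(-7) = -9*(-4)*(-7) = 36*(-7) = -252)
(v + K)² = (8/45 - 252)² = (-11332/45)² = 128414224/2025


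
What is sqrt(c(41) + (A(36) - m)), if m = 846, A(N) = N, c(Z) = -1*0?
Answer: 9*I*sqrt(10) ≈ 28.461*I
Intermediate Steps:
c(Z) = 0
sqrt(c(41) + (A(36) - m)) = sqrt(0 + (36 - 1*846)) = sqrt(0 + (36 - 846)) = sqrt(0 - 810) = sqrt(-810) = 9*I*sqrt(10)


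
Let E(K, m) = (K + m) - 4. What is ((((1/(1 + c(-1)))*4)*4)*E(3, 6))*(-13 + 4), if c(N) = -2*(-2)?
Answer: -144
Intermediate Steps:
E(K, m) = -4 + K + m
c(N) = 4
((((1/(1 + c(-1)))*4)*4)*E(3, 6))*(-13 + 4) = ((((1/(1 + 4))*4)*4)*(-4 + 3 + 6))*(-13 + 4) = ((((1/5)*4)*4)*5)*(-9) = (((4/5)*4)*5)*(-9) = ((16/5)*5)*(-9) = 16*(-9) = -144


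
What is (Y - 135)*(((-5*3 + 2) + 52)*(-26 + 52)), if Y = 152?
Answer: 17238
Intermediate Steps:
(Y - 135)*(((-5*3 + 2) + 52)*(-26 + 52)) = (152 - 135)*(((-5*3 + 2) + 52)*(-26 + 52)) = 17*(((-15 + 2) + 52)*26) = 17*((-13 + 52)*26) = 17*(39*26) = 17*1014 = 17238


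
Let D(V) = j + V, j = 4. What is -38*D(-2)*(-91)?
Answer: 6916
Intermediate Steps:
D(V) = 4 + V
-38*D(-2)*(-91) = -38*(4 - 2)*(-91) = -38*2*(-91) = -76*(-91) = 6916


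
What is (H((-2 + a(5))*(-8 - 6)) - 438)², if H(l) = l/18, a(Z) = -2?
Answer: 15319396/81 ≈ 1.8913e+5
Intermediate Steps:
H(l) = l/18 (H(l) = l*(1/18) = l/18)
(H((-2 + a(5))*(-8 - 6)) - 438)² = (((-2 - 2)*(-8 - 6))/18 - 438)² = ((-4*(-14))/18 - 438)² = ((1/18)*56 - 438)² = (28/9 - 438)² = (-3914/9)² = 15319396/81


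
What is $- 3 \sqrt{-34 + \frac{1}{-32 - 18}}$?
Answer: $- \frac{27 i \sqrt{42}}{10} \approx - 17.498 i$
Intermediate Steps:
$- 3 \sqrt{-34 + \frac{1}{-32 - 18}} = - 3 \sqrt{-34 + \frac{1}{-50}} = - 3 \sqrt{-34 - \frac{1}{50}} = - 3 \sqrt{- \frac{1701}{50}} = - 3 \frac{9 i \sqrt{42}}{10} = - \frac{27 i \sqrt{42}}{10}$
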